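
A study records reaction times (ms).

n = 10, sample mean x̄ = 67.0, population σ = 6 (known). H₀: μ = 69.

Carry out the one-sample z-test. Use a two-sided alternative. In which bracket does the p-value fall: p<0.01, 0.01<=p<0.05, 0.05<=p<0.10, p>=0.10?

SE = σ/√n = 6/√10 = 1.8974
z = (x̄−μ₀)/SE = (67.0−69)/1.8974 = -1.0541
p-value (two-sided) = 0.29184
→ bracket: p>=0.10

p-value bracket: p>=0.10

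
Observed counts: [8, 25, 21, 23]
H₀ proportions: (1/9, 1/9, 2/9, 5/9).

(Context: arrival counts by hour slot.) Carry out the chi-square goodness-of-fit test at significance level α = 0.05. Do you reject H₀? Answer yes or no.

n = 77; E_i = n·p_i = [8.56, 8.56, 17.11, 42.78]
χ² = (8−8.56)²/8.56 + (25−8.56)²/8.56 + (21−17.11)²/17.11 + (23−42.78)²/42.78 = 41.6714
df = 3
p-value (upper-tail) = 0.00000
At α=0.05: p < α → reject H₀

reject H₀: yes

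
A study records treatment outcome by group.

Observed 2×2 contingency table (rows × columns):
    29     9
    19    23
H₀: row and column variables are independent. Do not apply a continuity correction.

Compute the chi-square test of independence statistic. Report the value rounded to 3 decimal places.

Row totals [38, 42], col totals [48, 32], n=80
χ² = (29−22.80)²/22.80 + (9−15.20)²/15.20 + (19−25.20)²/25.20 + (23−16.80)²/16.80 = 8.0284
df = 1

test statistic = 8.028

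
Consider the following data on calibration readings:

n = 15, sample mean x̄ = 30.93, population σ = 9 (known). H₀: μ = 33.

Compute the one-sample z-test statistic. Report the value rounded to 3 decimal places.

test statistic = -0.891

SE = σ/√n = 9/√15 = 2.3238
z = (x̄−μ₀)/SE = (30.93−33)/2.3238 = -0.8908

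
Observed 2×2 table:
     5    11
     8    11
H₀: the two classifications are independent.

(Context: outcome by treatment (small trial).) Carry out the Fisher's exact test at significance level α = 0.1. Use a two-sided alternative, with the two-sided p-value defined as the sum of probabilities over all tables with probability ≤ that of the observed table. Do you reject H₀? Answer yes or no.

reject H₀: no

Margins: r₁=16, r₂=19, c₁=13, c₂=22, n=35
p_obs = C(16,5)·C(19,8)/C(35,13); sum pmf over tables with pmf ≤ p_obs
p-value (two-sided) = 0.72668
At α=0.1: p ≥ α → fail to reject H₀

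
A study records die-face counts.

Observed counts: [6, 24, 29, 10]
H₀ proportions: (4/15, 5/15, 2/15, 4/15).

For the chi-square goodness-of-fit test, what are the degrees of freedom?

df = k − 1 = 4 − 1 = 3

degrees of freedom = 3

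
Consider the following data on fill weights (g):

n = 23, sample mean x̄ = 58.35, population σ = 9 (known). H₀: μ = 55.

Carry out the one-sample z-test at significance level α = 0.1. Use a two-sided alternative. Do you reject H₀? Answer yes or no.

SE = σ/√n = 9/√23 = 1.8766
z = (x̄−μ₀)/SE = (58.35−55)/1.8766 = 1.7851
p-value (two-sided) = 0.07424
At α=0.1: p < α → reject H₀

reject H₀: yes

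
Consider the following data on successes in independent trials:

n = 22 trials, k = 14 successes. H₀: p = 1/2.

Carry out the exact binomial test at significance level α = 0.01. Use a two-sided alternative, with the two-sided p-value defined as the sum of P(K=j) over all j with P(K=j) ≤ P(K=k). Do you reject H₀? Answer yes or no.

reject H₀: no

Exact binomial: n=22, k=14, p₀=1/2=0.5000
P(X=j) = C(n,j)·p₀^j·(1−p₀)^(n−j); p = Σ P(X=j) over j with P(X=j) ≤ P(X=14)
p-value (two-sided) = 0.28628
At α=0.01: p ≥ α → fail to reject H₀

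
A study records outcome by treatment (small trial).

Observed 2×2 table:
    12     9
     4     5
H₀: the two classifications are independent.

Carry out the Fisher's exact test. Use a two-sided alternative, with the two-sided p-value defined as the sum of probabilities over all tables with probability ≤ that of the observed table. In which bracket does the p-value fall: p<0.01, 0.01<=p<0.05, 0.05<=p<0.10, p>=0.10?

p-value bracket: p>=0.10

Margins: r₁=21, r₂=9, c₁=16, c₂=14, n=30
p_obs = C(21,12)·C(9,4)/C(30,16); sum pmf over tables with pmf ≤ p_obs
p-value (two-sided) = 0.69439
→ bracket: p>=0.10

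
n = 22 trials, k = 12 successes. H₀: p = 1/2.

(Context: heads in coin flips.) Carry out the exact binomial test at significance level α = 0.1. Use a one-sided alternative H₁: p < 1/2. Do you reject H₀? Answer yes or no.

reject H₀: no

Exact binomial: n=22, k=12, p₀=1/2=0.5000
P(X≤12) from Σ C(n,i)·p₀^i·(1−p₀)^(n−i)
p-value (one-sided, H₁ less) = 0.73827
At α=0.1: p ≥ α → fail to reject H₀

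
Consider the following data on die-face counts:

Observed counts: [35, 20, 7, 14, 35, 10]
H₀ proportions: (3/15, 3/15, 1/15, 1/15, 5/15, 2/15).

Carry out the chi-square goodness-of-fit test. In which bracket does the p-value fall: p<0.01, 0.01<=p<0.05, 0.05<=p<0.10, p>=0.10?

n = 121; E_i = n·p_i = [24.20, 24.20, 8.07, 8.07, 40.33, 16.13]
χ² = (35−24.20)²/24.20 + (20−24.20)²/24.20 + (7−8.07)²/8.07 + (14−8.07)²/8.07 + (35−40.33)²/40.33 + (10−16.13)²/16.13 = 13.0909
df = 5
p-value (upper-tail) = 0.02254
→ bracket: 0.01<=p<0.05

p-value bracket: 0.01<=p<0.05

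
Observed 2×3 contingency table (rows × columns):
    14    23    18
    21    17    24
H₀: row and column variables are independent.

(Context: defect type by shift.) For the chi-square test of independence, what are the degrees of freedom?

degrees of freedom = 2

df = (r−1)(c−1) = (2−1)·(3−1) = 2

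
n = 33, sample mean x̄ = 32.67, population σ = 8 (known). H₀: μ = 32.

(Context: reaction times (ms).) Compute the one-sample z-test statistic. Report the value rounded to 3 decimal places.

test statistic = 0.481

SE = σ/√n = 8/√33 = 1.3926
z = (x̄−μ₀)/SE = (32.67−32)/1.3926 = 0.4811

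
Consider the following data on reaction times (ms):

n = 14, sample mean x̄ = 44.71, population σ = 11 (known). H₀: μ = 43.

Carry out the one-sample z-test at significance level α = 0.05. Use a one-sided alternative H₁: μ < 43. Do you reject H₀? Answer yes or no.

reject H₀: no

SE = σ/√n = 11/√14 = 2.9399
z = (x̄−μ₀)/SE = (44.71−43)/2.9399 = 0.5817
p-value (one-sided, H₁ less) = 0.71960
At α=0.05: p ≥ α → fail to reject H₀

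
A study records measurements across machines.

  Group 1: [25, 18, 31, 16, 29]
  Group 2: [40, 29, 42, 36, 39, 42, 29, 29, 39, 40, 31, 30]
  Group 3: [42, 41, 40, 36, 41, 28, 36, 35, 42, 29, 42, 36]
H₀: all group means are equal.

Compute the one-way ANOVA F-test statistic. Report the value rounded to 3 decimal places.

test statistic = 11.484

Group means [23.80, 35.50, 37.33], grand mean 34.241
SSB = Σnᵢ(x̄ᵢ−x̄)² = 678.844; SSW = ΣΣ(x−x̄ᵢ)² = 768.467
MSB = 678.844/2 = 339.4218; MSW = 768.467/26 = 29.5564
F = MSB/MSW = 11.4839
df = (2, 26)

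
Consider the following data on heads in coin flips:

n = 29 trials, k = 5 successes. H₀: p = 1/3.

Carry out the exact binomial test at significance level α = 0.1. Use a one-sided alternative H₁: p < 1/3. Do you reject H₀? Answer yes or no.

Exact binomial: n=29, k=5, p₀=1/3=0.3333
P(X≤5) from Σ C(n,i)·p₀^i·(1−p₀)^(n−i)
p-value (one-sided, H₁ less) = 0.04513
At α=0.1: p < α → reject H₀

reject H₀: yes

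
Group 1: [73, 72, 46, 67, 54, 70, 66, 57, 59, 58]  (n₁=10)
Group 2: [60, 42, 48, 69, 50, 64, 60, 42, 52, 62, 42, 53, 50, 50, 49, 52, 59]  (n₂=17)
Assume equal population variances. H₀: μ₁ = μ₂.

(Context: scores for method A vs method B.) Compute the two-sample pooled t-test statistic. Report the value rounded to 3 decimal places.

test statistic = 2.730

x̄₁=62.200, s₁=8.791, n₁=10
x̄₂=53.176, s₂=8.002, n₂=17
s_p² = [9·8.791² + 16·8.002²]/25 = 68.8028
SE = √(s_p²·(1/10+1/17)) = 3.3057
t = (62.200−53.176)/3.3057 = 2.7297
df = 25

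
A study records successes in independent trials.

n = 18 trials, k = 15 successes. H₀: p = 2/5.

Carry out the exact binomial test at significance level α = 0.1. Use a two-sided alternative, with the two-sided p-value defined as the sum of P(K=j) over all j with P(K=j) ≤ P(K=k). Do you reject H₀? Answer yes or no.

Exact binomial: n=18, k=15, p₀=2/5=0.4000
P(X=j) = C(n,j)·p₀^j·(1−p₀)^(n−j); p = Σ P(X=j) over j with P(X=j) ≤ P(X=15)
p-value (two-sided) = 0.00032
At α=0.1: p < α → reject H₀

reject H₀: yes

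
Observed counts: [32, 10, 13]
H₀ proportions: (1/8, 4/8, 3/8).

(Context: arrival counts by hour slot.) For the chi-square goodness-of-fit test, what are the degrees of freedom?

degrees of freedom = 2

df = k − 1 = 3 − 1 = 2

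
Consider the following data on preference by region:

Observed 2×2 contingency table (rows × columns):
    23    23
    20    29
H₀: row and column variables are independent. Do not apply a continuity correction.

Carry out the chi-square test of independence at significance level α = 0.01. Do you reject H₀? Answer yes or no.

Row totals [46, 49], col totals [43, 52], n=95
χ² = (23−20.82)²/20.82 + (23−25.18)²/25.18 + (20−22.18)²/22.18 + (29−26.82)²/26.82 = 0.8077
df = 1
p-value (upper-tail) = 0.36881
At α=0.01: p ≥ α → fail to reject H₀

reject H₀: no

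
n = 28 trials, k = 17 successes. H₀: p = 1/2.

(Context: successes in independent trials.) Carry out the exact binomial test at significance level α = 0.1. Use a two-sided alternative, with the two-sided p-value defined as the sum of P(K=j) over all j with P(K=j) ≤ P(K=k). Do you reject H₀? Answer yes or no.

Exact binomial: n=28, k=17, p₀=1/2=0.5000
P(X=j) = C(n,j)·p₀^j·(1−p₀)^(n−j); p = Σ P(X=j) over j with P(X=j) ≤ P(X=17)
p-value (two-sided) = 0.34493
At α=0.1: p ≥ α → fail to reject H₀

reject H₀: no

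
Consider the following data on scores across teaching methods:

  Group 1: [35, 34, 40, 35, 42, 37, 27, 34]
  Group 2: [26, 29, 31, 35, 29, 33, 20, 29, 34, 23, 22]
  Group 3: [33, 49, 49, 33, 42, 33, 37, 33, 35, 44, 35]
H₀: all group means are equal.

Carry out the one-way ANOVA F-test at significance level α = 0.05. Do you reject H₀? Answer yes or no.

Group means [35.50, 28.27, 38.45], grand mean 33.933
SSB = Σnᵢ(x̄ᵢ−x̄)² = 596.958; SSW = ΣΣ(x−x̄ᵢ)² = 802.909
MSB = 596.958/2 = 298.4788; MSW = 802.909/27 = 29.7374
F = MSB/MSW = 10.0372
df = (2, 27)
p-value (upper-tail) = 0.00055
At α=0.05: p < α → reject H₀

reject H₀: yes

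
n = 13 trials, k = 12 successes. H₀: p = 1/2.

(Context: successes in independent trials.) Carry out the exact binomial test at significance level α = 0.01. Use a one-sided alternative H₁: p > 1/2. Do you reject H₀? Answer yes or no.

reject H₀: yes

Exact binomial: n=13, k=12, p₀=1/2=0.5000
P(X≥12) from Σ C(n,i)·p₀^i·(1−p₀)^(n−i)
p-value (one-sided, H₁ greater) = 0.00171
At α=0.01: p < α → reject H₀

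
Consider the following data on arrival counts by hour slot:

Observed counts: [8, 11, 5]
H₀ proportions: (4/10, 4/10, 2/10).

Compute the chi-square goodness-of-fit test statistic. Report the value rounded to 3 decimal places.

test statistic = 0.479

n = 24; E_i = n·p_i = [9.60, 9.60, 4.80]
χ² = (8−9.60)²/9.60 + (11−9.60)²/9.60 + (5−4.80)²/4.80 = 0.4792
df = 2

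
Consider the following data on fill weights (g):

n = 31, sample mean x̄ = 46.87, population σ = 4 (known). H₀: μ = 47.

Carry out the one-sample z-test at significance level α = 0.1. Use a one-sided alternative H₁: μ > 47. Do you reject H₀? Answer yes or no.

SE = σ/√n = 4/√31 = 0.7184
z = (x̄−μ₀)/SE = (46.87−47)/0.7184 = -0.1810
p-value (one-sided, H₁ greater) = 0.57180
At α=0.1: p ≥ α → fail to reject H₀

reject H₀: no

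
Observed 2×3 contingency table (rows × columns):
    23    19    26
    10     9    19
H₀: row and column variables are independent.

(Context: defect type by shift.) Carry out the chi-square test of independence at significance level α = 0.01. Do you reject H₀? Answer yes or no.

reject H₀: no

Row totals [68, 38], col totals [33, 28, 45], n=106
χ² = (23−21.17)²/21.17 + (19−17.96)²/17.96 + (26−28.87)²/28.87 + (10−11.83)²/11.83 + (9−10.04)²/10.04 + (19−16.13)²/16.13 = 1.4034
df = 2
p-value (upper-tail) = 0.49575
At α=0.01: p ≥ α → fail to reject H₀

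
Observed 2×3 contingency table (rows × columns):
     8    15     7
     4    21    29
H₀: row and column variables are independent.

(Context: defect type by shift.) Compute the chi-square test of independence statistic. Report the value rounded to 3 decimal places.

Row totals [30, 54], col totals [12, 36, 36], n=84
χ² = (8−4.29)²/4.29 + (15−12.86)²/12.86 + (7−12.86)²/12.86 + (4−7.71)²/7.71 + (21−23.14)²/23.14 + (29−23.14)²/23.14 = 9.7136
df = 2

test statistic = 9.714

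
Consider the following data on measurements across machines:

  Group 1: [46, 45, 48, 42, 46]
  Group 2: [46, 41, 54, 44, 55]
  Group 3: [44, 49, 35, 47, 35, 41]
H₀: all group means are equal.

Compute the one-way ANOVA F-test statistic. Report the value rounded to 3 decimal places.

Group means [45.40, 48.00, 41.83], grand mean 44.875
SSB = Σnᵢ(x̄ᵢ−x̄)² = 105.717; SSW = ΣΣ(x−x̄ᵢ)² = 350.033
MSB = 105.717/2 = 52.8583; MSW = 350.033/13 = 26.9256
F = MSB/MSW = 1.9631
df = (2, 13)

test statistic = 1.963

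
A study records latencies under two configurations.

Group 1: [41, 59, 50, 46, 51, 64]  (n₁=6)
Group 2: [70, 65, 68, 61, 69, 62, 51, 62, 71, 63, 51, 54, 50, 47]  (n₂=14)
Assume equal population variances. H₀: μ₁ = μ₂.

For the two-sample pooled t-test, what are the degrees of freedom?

degrees of freedom = 18

df = n₁ + n₂ − 2 = 6 + 14 − 2 = 18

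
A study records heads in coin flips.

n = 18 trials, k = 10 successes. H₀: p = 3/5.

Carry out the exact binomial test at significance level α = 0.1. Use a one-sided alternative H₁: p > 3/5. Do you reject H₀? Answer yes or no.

Exact binomial: n=18, k=10, p₀=3/5=0.6000
P(X≥10) from Σ C(n,i)·p₀^i·(1−p₀)^(n−i)
p-value (one-sided, H₁ greater) = 0.73684
At α=0.1: p ≥ α → fail to reject H₀

reject H₀: no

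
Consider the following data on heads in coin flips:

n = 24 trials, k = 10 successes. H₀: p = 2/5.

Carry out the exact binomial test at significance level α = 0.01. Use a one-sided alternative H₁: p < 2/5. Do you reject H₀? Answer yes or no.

Exact binomial: n=24, k=10, p₀=2/5=0.4000
P(X≤10) from Σ C(n,i)·p₀^i·(1−p₀)^(n−i)
p-value (one-sided, H₁ less) = 0.65024
At α=0.01: p ≥ α → fail to reject H₀

reject H₀: no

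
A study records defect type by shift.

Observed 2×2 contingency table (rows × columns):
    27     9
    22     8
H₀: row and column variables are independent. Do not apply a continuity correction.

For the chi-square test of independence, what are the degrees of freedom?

df = (r−1)(c−1) = (2−1)·(2−1) = 1

degrees of freedom = 1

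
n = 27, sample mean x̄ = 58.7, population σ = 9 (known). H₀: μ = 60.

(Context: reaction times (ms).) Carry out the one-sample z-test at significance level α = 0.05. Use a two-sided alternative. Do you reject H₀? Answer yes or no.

reject H₀: no

SE = σ/√n = 9/√27 = 1.7321
z = (x̄−μ₀)/SE = (58.7−60)/1.7321 = -0.7506
p-value (two-sided) = 0.45292
At α=0.05: p ≥ α → fail to reject H₀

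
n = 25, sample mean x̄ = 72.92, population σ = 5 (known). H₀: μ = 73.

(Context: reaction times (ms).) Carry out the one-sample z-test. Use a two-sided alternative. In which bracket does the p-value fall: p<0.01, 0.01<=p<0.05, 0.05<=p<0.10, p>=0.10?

SE = σ/√n = 5/√25 = 1.0000
z = (x̄−μ₀)/SE = (72.92−73)/1.0000 = -0.0800
p-value (two-sided) = 0.93624
→ bracket: p>=0.10

p-value bracket: p>=0.10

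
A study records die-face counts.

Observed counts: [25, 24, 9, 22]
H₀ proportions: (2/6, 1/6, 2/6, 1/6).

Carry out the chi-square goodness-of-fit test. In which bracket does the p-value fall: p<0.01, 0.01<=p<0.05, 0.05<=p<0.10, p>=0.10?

p-value bracket: p<0.01

n = 80; E_i = n·p_i = [26.67, 13.33, 26.67, 13.33]
χ² = (25−26.67)²/26.67 + (24−13.33)²/13.33 + (9−26.67)²/26.67 + (22−13.33)²/13.33 = 25.9750
df = 3
p-value (upper-tail) = 0.00001
→ bracket: p<0.01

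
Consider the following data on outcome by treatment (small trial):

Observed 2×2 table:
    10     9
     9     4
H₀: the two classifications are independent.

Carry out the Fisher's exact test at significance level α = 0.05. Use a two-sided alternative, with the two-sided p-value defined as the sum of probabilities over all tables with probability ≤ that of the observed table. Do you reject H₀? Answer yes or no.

reject H₀: no

Margins: r₁=19, r₂=13, c₁=19, c₂=13, n=32
p_obs = C(19,10)·C(13,9)/C(32,19); sum pmf over tables with pmf ≤ p_obs
p-value (two-sided) = 0.47106
At α=0.05: p ≥ α → fail to reject H₀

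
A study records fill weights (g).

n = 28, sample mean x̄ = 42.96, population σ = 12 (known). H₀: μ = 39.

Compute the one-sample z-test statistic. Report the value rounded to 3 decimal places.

test statistic = 1.746

SE = σ/√n = 12/√28 = 2.2678
z = (x̄−μ₀)/SE = (42.96−39)/2.2678 = 1.7462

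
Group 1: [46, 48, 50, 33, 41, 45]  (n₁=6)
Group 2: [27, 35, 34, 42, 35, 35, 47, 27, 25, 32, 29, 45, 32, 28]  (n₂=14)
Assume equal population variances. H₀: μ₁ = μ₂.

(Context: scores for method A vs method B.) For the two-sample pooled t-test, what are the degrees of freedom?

degrees of freedom = 18

df = n₁ + n₂ − 2 = 6 + 14 − 2 = 18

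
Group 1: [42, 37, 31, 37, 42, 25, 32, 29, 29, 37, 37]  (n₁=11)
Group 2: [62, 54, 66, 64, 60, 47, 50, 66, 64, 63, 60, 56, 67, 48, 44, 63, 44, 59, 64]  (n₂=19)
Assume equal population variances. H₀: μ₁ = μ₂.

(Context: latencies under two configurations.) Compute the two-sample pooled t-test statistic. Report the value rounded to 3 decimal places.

x̄₁=34.364, s₁=5.537, n₁=11
x̄₂=57.947, s₂=7.778, n₂=19
s_p² = [10·5.537² + 18·7.778²]/28 = 49.8390
SE = √(s_p²·(1/11+1/19)) = 2.6747
t = (34.364−57.947)/2.6747 = -8.8174
df = 28

test statistic = -8.817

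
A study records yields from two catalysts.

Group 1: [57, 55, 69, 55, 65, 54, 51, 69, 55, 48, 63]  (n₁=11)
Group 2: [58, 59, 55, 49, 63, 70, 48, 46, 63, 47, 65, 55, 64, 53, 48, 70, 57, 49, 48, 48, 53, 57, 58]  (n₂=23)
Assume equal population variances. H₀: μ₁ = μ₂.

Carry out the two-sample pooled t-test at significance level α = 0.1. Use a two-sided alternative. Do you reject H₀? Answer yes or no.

reject H₀: no

x̄₁=58.273, s₁=7.129, n₁=11
x̄₂=55.783, s₂=7.410, n₂=23
s_p² = [10·7.129² + 22·7.410²]/32 = 53.6280
SE = √(s_p²·(1/11+1/23)) = 2.6846
t = (58.273−55.783)/2.6846 = 0.9276
df = 32
p-value (two-sided) = 0.36058
At α=0.1: p ≥ α → fail to reject H₀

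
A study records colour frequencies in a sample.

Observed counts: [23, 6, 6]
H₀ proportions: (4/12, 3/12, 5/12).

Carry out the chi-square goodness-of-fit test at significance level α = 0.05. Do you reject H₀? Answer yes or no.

n = 35; E_i = n·p_i = [11.67, 8.75, 14.58]
χ² = (23−11.67)²/11.67 + (6−8.75)²/8.75 + (6−14.58)²/14.58 = 16.9257
df = 2
p-value (upper-tail) = 0.00021
At α=0.05: p < α → reject H₀

reject H₀: yes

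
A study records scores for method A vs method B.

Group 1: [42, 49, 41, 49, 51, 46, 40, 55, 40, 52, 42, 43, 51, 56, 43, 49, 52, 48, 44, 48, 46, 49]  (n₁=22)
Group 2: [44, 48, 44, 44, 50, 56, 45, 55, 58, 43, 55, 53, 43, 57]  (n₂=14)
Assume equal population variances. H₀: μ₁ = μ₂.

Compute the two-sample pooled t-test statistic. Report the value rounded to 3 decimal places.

x̄₁=47.091, s₁=4.740, n₁=22
x̄₂=49.643, s₂=5.826, n₂=14
s_p² = [21·4.740² + 13·5.826²]/34 = 26.8539
SE = √(s_p²·(1/22+1/14)) = 1.7717
t = (47.091−49.643)/1.7717 = -1.4404
df = 34

test statistic = -1.440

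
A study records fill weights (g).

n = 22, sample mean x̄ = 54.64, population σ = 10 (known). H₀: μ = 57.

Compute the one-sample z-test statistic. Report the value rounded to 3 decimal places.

SE = σ/√n = 10/√22 = 2.1320
z = (x̄−μ₀)/SE = (54.64−57)/2.1320 = -1.1069

test statistic = -1.107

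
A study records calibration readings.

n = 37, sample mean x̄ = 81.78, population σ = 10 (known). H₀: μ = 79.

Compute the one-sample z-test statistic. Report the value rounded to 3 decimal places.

test statistic = 1.691

SE = σ/√n = 10/√37 = 1.6440
z = (x̄−μ₀)/SE = (81.78−79)/1.6440 = 1.6910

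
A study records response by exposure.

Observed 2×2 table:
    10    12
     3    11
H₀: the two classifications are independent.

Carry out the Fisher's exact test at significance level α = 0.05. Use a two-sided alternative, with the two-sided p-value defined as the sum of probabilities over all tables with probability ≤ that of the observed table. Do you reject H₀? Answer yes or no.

reject H₀: no

Margins: r₁=22, r₂=14, c₁=13, c₂=23, n=36
p_obs = C(22,10)·C(14,3)/C(36,13); sum pmf over tables with pmf ≤ p_obs
p-value (two-sided) = 0.17504
At α=0.05: p ≥ α → fail to reject H₀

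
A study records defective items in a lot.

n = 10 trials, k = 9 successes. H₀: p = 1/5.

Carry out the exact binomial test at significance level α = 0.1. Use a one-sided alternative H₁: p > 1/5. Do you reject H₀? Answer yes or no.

Exact binomial: n=10, k=9, p₀=1/5=0.2000
P(X≥9) from Σ C(n,i)·p₀^i·(1−p₀)^(n−i)
p-value (one-sided, H₁ greater) = 0.00000
At α=0.1: p < α → reject H₀

reject H₀: yes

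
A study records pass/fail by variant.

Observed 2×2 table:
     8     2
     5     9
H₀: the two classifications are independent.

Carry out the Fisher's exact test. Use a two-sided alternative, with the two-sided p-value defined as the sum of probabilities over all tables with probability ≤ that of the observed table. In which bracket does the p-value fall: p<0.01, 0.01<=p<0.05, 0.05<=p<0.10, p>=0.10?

p-value bracket: 0.01<=p<0.05

Margins: r₁=10, r₂=14, c₁=13, c₂=11, n=24
p_obs = C(10,8)·C(14,5)/C(24,13); sum pmf over tables with pmf ≤ p_obs
p-value (two-sided) = 0.04718
→ bracket: 0.01<=p<0.05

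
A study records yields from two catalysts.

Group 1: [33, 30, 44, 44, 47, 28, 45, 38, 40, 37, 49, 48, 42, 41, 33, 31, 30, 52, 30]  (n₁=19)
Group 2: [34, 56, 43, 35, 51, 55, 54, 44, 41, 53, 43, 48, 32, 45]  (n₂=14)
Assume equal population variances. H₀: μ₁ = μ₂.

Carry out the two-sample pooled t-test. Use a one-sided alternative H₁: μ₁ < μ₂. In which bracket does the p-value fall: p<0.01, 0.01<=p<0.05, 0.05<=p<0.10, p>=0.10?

x̄₁=39.053, s₁=7.524, n₁=19
x̄₂=45.286, s₂=7.966, n₂=14
s_p² = [18·7.524² + 13·7.966²]/31 = 59.4776
SE = √(s_p²·(1/19+1/14)) = 2.7164
t = (39.053−45.286)/2.7164 = -2.2946
df = 31
p-value (one-sided, H₁ less) = 0.01434
→ bracket: 0.01<=p<0.05

p-value bracket: 0.01<=p<0.05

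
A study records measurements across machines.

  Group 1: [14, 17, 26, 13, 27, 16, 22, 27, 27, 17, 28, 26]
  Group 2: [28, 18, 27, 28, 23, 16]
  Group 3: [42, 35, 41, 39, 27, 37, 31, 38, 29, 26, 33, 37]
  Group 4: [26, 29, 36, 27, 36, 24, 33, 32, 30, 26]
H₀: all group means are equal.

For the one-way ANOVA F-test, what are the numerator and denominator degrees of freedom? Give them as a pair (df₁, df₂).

k = 4 groups, N = 40 total
df = (k−1, N−k) = (4−1, 40−4) = (3, 36)

degrees of freedom = [3, 36]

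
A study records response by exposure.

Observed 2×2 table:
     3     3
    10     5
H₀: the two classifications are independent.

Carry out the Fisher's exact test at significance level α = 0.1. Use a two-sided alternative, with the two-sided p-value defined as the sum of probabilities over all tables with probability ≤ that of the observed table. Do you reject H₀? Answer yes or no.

reject H₀: no

Margins: r₁=6, r₂=15, c₁=13, c₂=8, n=21
p_obs = C(6,3)·C(15,10)/C(21,13); sum pmf over tables with pmf ≤ p_obs
p-value (two-sided) = 0.63106
At α=0.1: p ≥ α → fail to reject H₀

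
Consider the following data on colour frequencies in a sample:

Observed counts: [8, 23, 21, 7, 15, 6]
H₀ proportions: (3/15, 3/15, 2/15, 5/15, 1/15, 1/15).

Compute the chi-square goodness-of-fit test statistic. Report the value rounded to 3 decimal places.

test statistic = 49.181

n = 80; E_i = n·p_i = [16.00, 16.00, 10.67, 26.67, 5.33, 5.33]
χ² = (8−16.00)²/16.00 + (23−16.00)²/16.00 + (21−10.67)²/10.67 + (7−26.67)²/26.67 + (15−5.33)²/5.33 + (6−5.33)²/5.33 = 49.1813
df = 5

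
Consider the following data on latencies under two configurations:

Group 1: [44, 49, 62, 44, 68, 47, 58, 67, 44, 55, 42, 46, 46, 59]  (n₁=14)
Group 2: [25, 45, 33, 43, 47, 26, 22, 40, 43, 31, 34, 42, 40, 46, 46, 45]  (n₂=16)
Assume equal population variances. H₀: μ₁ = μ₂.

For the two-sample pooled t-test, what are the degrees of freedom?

degrees of freedom = 28

df = n₁ + n₂ − 2 = 14 + 16 − 2 = 28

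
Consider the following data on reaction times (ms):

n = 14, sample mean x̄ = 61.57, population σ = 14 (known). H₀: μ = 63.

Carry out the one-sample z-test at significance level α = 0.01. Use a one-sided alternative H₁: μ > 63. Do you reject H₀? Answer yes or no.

reject H₀: no

SE = σ/√n = 14/√14 = 3.7417
z = (x̄−μ₀)/SE = (61.57−63)/3.7417 = -0.3822
p-value (one-sided, H₁ greater) = 0.64884
At α=0.01: p ≥ α → fail to reject H₀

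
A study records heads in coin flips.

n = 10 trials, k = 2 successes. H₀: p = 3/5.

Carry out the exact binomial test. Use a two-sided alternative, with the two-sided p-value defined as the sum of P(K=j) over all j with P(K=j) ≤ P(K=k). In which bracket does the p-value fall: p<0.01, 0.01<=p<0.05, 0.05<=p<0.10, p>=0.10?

Exact binomial: n=10, k=2, p₀=3/5=0.6000
P(X=j) = C(n,j)·p₀^j·(1−p₀)^(n−j); p = Σ P(X=j) over j with P(X=j) ≤ P(X=2)
p-value (two-sided) = 0.01834
→ bracket: 0.01<=p<0.05

p-value bracket: 0.01<=p<0.05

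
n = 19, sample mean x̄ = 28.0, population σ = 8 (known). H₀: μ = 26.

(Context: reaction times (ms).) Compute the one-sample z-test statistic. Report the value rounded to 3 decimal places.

test statistic = 1.090

SE = σ/√n = 8/√19 = 1.8353
z = (x̄−μ₀)/SE = (28.0−26)/1.8353 = 1.0897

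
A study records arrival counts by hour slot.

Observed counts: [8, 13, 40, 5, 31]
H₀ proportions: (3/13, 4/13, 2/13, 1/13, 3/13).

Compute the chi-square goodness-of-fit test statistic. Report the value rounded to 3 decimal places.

test statistic = 65.020

n = 97; E_i = n·p_i = [22.38, 29.85, 14.92, 7.46, 22.38]
χ² = (8−22.38)²/22.38 + (13−29.85)²/29.85 + (40−14.92)²/14.92 + (5−7.46)²/7.46 + (31−22.38)²/22.38 = 65.0198
df = 4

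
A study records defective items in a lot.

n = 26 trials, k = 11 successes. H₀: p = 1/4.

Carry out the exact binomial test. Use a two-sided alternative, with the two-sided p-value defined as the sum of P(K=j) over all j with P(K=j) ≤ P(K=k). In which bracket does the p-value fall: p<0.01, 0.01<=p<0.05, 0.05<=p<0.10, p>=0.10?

Exact binomial: n=26, k=11, p₀=1/4=0.2500
P(X=j) = C(n,j)·p₀^j·(1−p₀)^(n−j); p = Σ P(X=j) over j with P(X=j) ≤ P(X=11)
p-value (two-sided) = 0.06592
→ bracket: 0.05<=p<0.10

p-value bracket: 0.05<=p<0.10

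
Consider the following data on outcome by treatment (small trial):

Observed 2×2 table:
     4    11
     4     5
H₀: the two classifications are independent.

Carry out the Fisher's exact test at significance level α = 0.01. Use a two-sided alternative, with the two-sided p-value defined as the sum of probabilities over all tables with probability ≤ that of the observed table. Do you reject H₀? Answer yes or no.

reject H₀: no

Margins: r₁=15, r₂=9, c₁=8, c₂=16, n=24
p_obs = C(15,4)·C(9,4)/C(24,8); sum pmf over tables with pmf ≤ p_obs
p-value (two-sided) = 0.41203
At α=0.01: p ≥ α → fail to reject H₀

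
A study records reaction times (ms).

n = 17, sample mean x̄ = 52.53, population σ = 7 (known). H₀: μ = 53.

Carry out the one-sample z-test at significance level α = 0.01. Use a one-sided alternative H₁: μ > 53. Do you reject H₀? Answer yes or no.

SE = σ/√n = 7/√17 = 1.6977
z = (x̄−μ₀)/SE = (52.53−53)/1.6977 = -0.2768
p-value (one-sided, H₁ greater) = 0.60905
At α=0.01: p ≥ α → fail to reject H₀

reject H₀: no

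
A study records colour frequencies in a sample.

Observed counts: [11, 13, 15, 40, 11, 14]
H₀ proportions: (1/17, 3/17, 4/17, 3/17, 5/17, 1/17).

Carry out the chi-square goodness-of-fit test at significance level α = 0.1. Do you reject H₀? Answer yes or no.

n = 104; E_i = n·p_i = [6.12, 18.35, 24.47, 18.35, 30.59, 6.12]
χ² = (11−6.12)²/6.12 + (13−18.35)²/18.35 + (15−24.47)²/24.47 + (40−18.35)²/18.35 + (11−30.59)²/30.59 + (14−6.12)²/6.12 = 57.3556
df = 5
p-value (upper-tail) = 0.00000
At α=0.1: p < α → reject H₀

reject H₀: yes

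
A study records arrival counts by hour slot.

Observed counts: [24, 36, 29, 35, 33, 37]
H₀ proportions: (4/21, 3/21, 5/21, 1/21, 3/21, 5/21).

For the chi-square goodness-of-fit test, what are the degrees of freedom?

degrees of freedom = 5

df = k − 1 = 6 − 1 = 5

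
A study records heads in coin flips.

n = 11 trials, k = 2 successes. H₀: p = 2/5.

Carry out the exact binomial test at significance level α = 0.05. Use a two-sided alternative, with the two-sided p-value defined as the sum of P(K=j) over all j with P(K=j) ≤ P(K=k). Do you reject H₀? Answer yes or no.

reject H₀: no

Exact binomial: n=11, k=2, p₀=2/5=0.4000
P(X=j) = C(n,j)·p₀^j·(1−p₀)^(n−j); p = Σ P(X=j) over j with P(X=j) ≤ P(X=2)
p-value (two-sided) = 0.21827
At α=0.05: p ≥ α → fail to reject H₀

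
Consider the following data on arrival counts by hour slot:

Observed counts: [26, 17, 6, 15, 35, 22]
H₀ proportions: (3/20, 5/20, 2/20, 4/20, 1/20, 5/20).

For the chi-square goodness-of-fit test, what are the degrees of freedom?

degrees of freedom = 5

df = k − 1 = 6 − 1 = 5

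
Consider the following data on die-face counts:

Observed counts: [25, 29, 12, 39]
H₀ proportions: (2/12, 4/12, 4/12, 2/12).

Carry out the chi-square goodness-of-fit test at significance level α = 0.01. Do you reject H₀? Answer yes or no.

n = 105; E_i = n·p_i = [17.50, 35.00, 35.00, 17.50]
χ² = (25−17.50)²/17.50 + (29−35.00)²/35.00 + (12−35.00)²/35.00 + (39−17.50)²/17.50 = 45.7714
df = 3
p-value (upper-tail) = 0.00000
At α=0.01: p < α → reject H₀

reject H₀: yes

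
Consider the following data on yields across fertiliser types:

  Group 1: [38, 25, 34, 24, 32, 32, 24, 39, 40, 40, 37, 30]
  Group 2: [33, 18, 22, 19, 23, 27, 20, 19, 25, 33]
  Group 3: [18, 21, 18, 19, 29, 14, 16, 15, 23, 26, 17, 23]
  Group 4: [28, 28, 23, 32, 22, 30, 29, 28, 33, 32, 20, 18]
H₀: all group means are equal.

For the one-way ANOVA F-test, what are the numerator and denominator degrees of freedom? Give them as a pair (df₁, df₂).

k = 4 groups, N = 46 total
df = (k−1, N−k) = (4−1, 46−4) = (3, 42)

degrees of freedom = [3, 42]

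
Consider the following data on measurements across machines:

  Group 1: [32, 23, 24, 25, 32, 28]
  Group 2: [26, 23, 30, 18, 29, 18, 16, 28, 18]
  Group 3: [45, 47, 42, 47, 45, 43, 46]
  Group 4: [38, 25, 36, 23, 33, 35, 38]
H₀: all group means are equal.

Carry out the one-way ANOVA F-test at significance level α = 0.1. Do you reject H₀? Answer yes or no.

reject H₀: yes

Group means [27.33, 22.89, 45.00, 32.57], grand mean 31.483
SSB = Σnᵢ(x̄ᵢ−x̄)² = 2055.305; SSW = ΣΣ(x−x̄ᵢ)² = 569.937
MSB = 2055.305/3 = 685.1016; MSW = 569.937/25 = 22.7975
F = MSB/MSW = 30.0517
df = (3, 25)
p-value (upper-tail) = 0.00000
At α=0.1: p < α → reject H₀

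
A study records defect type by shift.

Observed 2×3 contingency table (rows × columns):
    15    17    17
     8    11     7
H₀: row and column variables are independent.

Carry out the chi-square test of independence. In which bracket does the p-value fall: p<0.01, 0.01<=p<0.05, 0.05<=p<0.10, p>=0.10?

Row totals [49, 26], col totals [23, 28, 24], n=75
χ² = (15−15.03)²/15.03 + (17−18.29)²/18.29 + (17−15.68)²/15.68 + (8−7.97)²/7.97 + (11−9.71)²/9.71 + (7−8.32)²/8.32 = 0.5844
df = 2
p-value (upper-tail) = 0.74660
→ bracket: p>=0.10

p-value bracket: p>=0.10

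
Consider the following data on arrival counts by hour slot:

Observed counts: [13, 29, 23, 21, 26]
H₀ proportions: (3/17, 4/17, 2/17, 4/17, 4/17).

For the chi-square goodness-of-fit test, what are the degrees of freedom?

df = k − 1 = 5 − 1 = 4

degrees of freedom = 4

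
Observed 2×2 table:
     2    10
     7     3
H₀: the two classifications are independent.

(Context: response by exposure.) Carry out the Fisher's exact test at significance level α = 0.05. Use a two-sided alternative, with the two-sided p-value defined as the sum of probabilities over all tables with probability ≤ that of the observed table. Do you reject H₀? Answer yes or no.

Margins: r₁=12, r₂=10, c₁=9, c₂=13, n=22
p_obs = C(12,2)·C(10,7)/C(22,9); sum pmf over tables with pmf ≤ p_obs
p-value (two-sided) = 0.02742
At α=0.05: p < α → reject H₀

reject H₀: yes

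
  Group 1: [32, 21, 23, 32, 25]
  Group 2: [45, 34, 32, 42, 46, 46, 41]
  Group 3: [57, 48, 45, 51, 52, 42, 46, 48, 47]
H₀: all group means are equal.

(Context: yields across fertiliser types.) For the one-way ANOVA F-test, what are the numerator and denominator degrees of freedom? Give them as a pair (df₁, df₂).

degrees of freedom = [2, 18]

k = 3 groups, N = 21 total
df = (k−1, N−k) = (3−1, 21−3) = (2, 18)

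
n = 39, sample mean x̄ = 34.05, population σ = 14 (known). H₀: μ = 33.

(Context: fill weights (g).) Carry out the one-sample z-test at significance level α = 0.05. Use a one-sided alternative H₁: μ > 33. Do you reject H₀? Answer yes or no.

SE = σ/√n = 14/√39 = 2.2418
z = (x̄−μ₀)/SE = (34.05−33)/2.2418 = 0.4684
p-value (one-sided, H₁ greater) = 0.31976
At α=0.05: p ≥ α → fail to reject H₀

reject H₀: no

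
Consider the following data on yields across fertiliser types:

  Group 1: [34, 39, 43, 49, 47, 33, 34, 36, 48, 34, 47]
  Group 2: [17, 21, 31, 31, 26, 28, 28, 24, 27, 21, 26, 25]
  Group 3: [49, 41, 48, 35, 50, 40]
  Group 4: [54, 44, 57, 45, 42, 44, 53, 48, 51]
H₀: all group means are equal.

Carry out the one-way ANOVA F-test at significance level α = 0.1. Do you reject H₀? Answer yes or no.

reject H₀: yes

Group means [40.36, 25.42, 43.83, 48.67], grand mean 38.158
SSB = Σnᵢ(x̄ᵢ−x̄)² = 3188.757; SSW = ΣΣ(x−x̄ᵢ)² = 1022.295
MSB = 3188.757/3 = 1062.9191; MSW = 1022.295/34 = 30.0675
F = MSB/MSW = 35.3511
df = (3, 34)
p-value (upper-tail) = 0.00000
At α=0.1: p < α → reject H₀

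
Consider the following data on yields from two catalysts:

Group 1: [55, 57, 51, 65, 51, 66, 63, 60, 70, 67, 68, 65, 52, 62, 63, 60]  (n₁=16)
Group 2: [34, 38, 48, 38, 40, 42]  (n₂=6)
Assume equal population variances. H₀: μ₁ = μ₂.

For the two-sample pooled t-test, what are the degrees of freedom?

degrees of freedom = 20

df = n₁ + n₂ − 2 = 16 + 6 − 2 = 20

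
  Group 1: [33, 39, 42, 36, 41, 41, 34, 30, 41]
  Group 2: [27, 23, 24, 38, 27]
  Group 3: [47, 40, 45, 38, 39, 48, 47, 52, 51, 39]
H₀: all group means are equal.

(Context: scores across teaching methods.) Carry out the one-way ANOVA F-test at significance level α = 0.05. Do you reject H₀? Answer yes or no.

reject H₀: yes

Group means [37.44, 27.80, 44.60], grand mean 38.417
SSB = Σnᵢ(x̄ᵢ−x̄)² = 954.411; SSW = ΣΣ(x−x̄ᵢ)² = 539.422
MSB = 954.411/2 = 477.2056; MSW = 539.422/21 = 25.6868
F = MSB/MSW = 18.5779
df = (2, 21)
p-value (upper-tail) = 0.00002
At α=0.05: p < α → reject H₀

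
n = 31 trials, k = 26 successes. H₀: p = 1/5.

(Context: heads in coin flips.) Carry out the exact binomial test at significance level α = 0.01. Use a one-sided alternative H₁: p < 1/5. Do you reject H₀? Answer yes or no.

Exact binomial: n=31, k=26, p₀=1/5=0.2000
P(X≤26) from Σ C(n,i)·p₀^i·(1−p₀)^(n−i)
p-value (one-sided, H₁ less) = 1.00000
At α=0.01: p ≥ α → fail to reject H₀

reject H₀: no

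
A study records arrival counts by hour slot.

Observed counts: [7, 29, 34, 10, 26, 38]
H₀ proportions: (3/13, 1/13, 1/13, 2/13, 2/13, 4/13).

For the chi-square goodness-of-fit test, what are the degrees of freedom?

degrees of freedom = 5

df = k − 1 = 6 − 1 = 5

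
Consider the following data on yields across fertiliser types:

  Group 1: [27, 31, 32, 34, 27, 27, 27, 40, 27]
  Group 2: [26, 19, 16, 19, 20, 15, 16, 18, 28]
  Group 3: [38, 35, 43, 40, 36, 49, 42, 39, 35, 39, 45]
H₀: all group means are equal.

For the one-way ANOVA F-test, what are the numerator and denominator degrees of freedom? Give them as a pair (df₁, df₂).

k = 3 groups, N = 29 total
df = (k−1, N−k) = (3−1, 29−3) = (2, 26)

degrees of freedom = [2, 26]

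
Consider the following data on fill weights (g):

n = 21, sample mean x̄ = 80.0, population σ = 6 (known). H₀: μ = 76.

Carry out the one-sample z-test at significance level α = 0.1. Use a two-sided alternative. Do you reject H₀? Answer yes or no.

reject H₀: yes

SE = σ/√n = 6/√21 = 1.3093
z = (x̄−μ₀)/SE = (80.0−76)/1.3093 = 3.0551
p-value (two-sided) = 0.00225
At α=0.1: p < α → reject H₀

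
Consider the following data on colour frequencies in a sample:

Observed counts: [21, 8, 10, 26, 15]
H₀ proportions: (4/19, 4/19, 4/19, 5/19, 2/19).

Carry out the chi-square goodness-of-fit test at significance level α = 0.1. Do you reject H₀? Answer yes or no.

n = 80; E_i = n·p_i = [16.84, 16.84, 16.84, 21.05, 8.42]
χ² = (21−16.84)²/16.84 + (8−16.84)²/16.84 + (10−16.84)²/16.84 + (26−21.05)²/21.05 + (15−8.42)²/8.42 = 14.7506
df = 4
p-value (upper-tail) = 0.00525
At α=0.1: p < α → reject H₀

reject H₀: yes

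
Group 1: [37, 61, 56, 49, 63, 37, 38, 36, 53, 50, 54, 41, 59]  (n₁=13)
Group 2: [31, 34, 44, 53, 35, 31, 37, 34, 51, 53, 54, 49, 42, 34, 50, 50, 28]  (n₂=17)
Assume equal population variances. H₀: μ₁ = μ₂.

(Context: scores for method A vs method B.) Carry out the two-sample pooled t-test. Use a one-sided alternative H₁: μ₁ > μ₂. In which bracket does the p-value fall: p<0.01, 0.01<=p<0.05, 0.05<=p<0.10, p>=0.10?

p-value bracket: 0.01<=p<0.05

x̄₁=48.769, s₁=9.884, n₁=13
x̄₂=41.765, s₂=9.189, n₂=17
s_p² = [12·9.884² + 16·9.189²]/28 = 90.1202
SE = √(s_p²·(1/13+1/17)) = 3.4976
t = (48.769−41.765)/3.4976 = 2.0026
df = 28
p-value (one-sided, H₁ greater) = 0.02749
→ bracket: 0.01<=p<0.05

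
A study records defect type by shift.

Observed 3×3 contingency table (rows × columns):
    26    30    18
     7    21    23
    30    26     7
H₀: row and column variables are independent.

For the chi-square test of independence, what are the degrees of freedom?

degrees of freedom = 4

df = (r−1)(c−1) = (3−1)·(3−1) = 4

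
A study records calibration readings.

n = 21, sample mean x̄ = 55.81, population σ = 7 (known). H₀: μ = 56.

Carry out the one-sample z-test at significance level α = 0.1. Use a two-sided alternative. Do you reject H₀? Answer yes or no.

reject H₀: no

SE = σ/√n = 7/√21 = 1.5275
z = (x̄−μ₀)/SE = (55.81−56)/1.5275 = -0.1244
p-value (two-sided) = 0.90101
At α=0.1: p ≥ α → fail to reject H₀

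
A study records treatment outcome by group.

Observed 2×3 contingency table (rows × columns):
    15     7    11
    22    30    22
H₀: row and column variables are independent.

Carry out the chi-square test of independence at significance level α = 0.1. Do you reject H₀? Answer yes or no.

reject H₀: no

Row totals [33, 74], col totals [37, 37, 33], n=107
χ² = (15−11.41)²/11.41 + (7−11.41)²/11.41 + (11−10.18)²/10.18 + (22−25.59)²/25.59 + (30−25.59)²/25.59 + (22−22.82)²/22.82 = 4.1938
df = 2
p-value (upper-tail) = 0.12284
At α=0.1: p ≥ α → fail to reject H₀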